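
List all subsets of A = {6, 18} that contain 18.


A subset of A contains 18 iff the remaining 1 elements form any subset of A \ {18}.
Count: 2^(n-1) = 2^1 = 2
Subsets containing 18: {18}, {6, 18}

Subsets containing 18 (2 total): {18}, {6, 18}


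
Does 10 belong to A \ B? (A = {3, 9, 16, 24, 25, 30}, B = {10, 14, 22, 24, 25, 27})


A = {3, 9, 16, 24, 25, 30}, B = {10, 14, 22, 24, 25, 27}
A \ B = elements in A but not in B
A \ B = {3, 9, 16, 30}
Checking if 10 ∈ A \ B
10 is not in A \ B → False

10 ∉ A \ B


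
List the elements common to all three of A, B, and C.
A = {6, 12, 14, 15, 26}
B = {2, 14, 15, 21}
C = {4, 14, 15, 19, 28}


A ∩ B = {14, 15}
(A ∩ B) ∩ C = {14, 15}

A ∩ B ∩ C = {14, 15}


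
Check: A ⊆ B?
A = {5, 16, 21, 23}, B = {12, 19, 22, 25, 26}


A ⊆ B means every element of A is in B.
Elements in A not in B: {5, 16, 21, 23}
So A ⊄ B.

No, A ⊄ B


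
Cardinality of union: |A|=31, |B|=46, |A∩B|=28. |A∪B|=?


|A ∪ B| = |A| + |B| - |A ∩ B|
= 31 + 46 - 28
= 49

|A ∪ B| = 49


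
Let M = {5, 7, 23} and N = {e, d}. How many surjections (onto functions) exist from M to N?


n = |M| = 3, k = |N| = 2. Surjections via inclusion-exclusion:
S(n,k) = Σ(-1)^i × C(k,i) × (k-i)^n, i=0 to k
i=0: (-1)^0×C(2,0)×2^3 = 8
i=1: (-1)^1×C(2,1)×1^3 = -2
i=2: (-1)^2×C(2,2)×0^3 = 0
Total = 6

Number of surjections = 6


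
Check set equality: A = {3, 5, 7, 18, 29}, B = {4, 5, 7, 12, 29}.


Two sets are equal iff they have exactly the same elements.
A = {3, 5, 7, 18, 29}
B = {4, 5, 7, 12, 29}
Differences: {3, 4, 12, 18}
A ≠ B

No, A ≠ B


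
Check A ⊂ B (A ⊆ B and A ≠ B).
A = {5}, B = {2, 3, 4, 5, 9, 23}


A ⊂ B requires: A ⊆ B AND A ≠ B.
A ⊆ B? Yes
A = B? No
A ⊂ B: Yes (A is a proper subset of B)

Yes, A ⊂ B


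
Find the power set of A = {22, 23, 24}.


|A| = 3, so |P(A)| = 2^3 = 8
Enumerate subsets by cardinality (0 to 3):
∅, {22}, {23}, {24}, {22, 23}, {22, 24}, {23, 24}, {22, 23, 24}

P(A) has 8 subsets: ∅, {22}, {23}, {24}, {22, 23}, {22, 24}, {23, 24}, {22, 23, 24}


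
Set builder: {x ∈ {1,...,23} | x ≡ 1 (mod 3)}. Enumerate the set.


Checking each candidate:
Condition: x in {1,...,23} with x ≡ 1 (mod 3)
Result = {1, 4, 7, 10, 13, 16, 19, 22}

{1, 4, 7, 10, 13, 16, 19, 22}


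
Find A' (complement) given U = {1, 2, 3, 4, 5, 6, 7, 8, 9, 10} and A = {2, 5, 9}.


Aᶜ = U \ A = elements in U but not in A
U = {1, 2, 3, 4, 5, 6, 7, 8, 9, 10}
A = {2, 5, 9}
Aᶜ = {1, 3, 4, 6, 7, 8, 10}

Aᶜ = {1, 3, 4, 6, 7, 8, 10}


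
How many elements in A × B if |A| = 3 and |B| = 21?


|A × B| = |A| × |B|
= 3 × 21
= 63

|A × B| = 63


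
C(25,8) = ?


C(n,k) = n! / (k!(n-k)!)
C(25,8) = 25! / (8!17!)
= 1081575

C(25,8) = 1081575


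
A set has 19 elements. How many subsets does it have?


Number of subsets = 2^n
= 2^19
= 524288

|P(A)| = 524288


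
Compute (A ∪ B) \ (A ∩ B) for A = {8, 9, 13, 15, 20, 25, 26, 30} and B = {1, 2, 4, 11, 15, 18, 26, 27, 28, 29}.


A △ B = (A \ B) ∪ (B \ A) = elements in exactly one of A or B
A \ B = {8, 9, 13, 20, 25, 30}
B \ A = {1, 2, 4, 11, 18, 27, 28, 29}
A △ B = {1, 2, 4, 8, 9, 11, 13, 18, 20, 25, 27, 28, 29, 30}

A △ B = {1, 2, 4, 8, 9, 11, 13, 18, 20, 25, 27, 28, 29, 30}


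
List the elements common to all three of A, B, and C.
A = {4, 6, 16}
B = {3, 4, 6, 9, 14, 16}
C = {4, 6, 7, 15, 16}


A ∩ B = {4, 6, 16}
(A ∩ B) ∩ C = {4, 6, 16}

A ∩ B ∩ C = {4, 6, 16}


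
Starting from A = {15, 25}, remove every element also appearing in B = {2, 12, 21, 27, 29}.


A \ B = elements in A but not in B
A = {15, 25}
B = {2, 12, 21, 27, 29}
Remove from A any elements in B
A \ B = {15, 25}

A \ B = {15, 25}


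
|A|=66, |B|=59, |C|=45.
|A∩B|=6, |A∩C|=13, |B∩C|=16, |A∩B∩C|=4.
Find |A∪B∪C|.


|A∪B∪C| = |A|+|B|+|C| - |A∩B|-|A∩C|-|B∩C| + |A∩B∩C|
= 66+59+45 - 6-13-16 + 4
= 170 - 35 + 4
= 139

|A ∪ B ∪ C| = 139


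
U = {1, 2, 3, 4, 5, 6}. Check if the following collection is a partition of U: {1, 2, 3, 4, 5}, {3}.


A partition requires: (1) non-empty parts, (2) pairwise disjoint, (3) union = U
Parts: {1, 2, 3, 4, 5}, {3}
Union of parts: {1, 2, 3, 4, 5}
U = {1, 2, 3, 4, 5, 6}
All non-empty? True
Pairwise disjoint? False
Covers U? False

No, not a valid partition


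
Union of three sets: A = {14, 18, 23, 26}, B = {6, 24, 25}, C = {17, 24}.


A ∪ B = {6, 14, 18, 23, 24, 25, 26}
(A ∪ B) ∪ C = {6, 14, 17, 18, 23, 24, 25, 26}

A ∪ B ∪ C = {6, 14, 17, 18, 23, 24, 25, 26}


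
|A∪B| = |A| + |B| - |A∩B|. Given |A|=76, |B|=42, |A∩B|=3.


|A ∪ B| = |A| + |B| - |A ∩ B|
= 76 + 42 - 3
= 115

|A ∪ B| = 115


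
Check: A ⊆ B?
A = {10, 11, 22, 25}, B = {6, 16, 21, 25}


A ⊆ B means every element of A is in B.
Elements in A not in B: {10, 11, 22}
So A ⊄ B.

No, A ⊄ B


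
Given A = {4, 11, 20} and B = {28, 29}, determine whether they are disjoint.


Disjoint means A ∩ B = ∅.
A ∩ B = ∅
A ∩ B = ∅, so A and B are disjoint.

Yes, A and B are disjoint


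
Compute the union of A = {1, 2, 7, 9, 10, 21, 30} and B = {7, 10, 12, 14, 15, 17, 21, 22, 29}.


A ∪ B = all elements in A or B (or both)
A = {1, 2, 7, 9, 10, 21, 30}
B = {7, 10, 12, 14, 15, 17, 21, 22, 29}
A ∪ B = {1, 2, 7, 9, 10, 12, 14, 15, 17, 21, 22, 29, 30}

A ∪ B = {1, 2, 7, 9, 10, 12, 14, 15, 17, 21, 22, 29, 30}


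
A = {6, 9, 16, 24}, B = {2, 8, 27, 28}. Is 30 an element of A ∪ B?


A = {6, 9, 16, 24}, B = {2, 8, 27, 28}
A ∪ B = all elements in A or B
A ∪ B = {2, 6, 8, 9, 16, 24, 27, 28}
Checking if 30 ∈ A ∪ B
30 is not in A ∪ B → False

30 ∉ A ∪ B


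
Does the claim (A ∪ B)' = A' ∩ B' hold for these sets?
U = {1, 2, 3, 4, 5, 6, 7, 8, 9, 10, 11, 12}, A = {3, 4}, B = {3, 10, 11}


LHS: A ∪ B = {3, 4, 10, 11}
(A ∪ B)' = U \ (A ∪ B) = {1, 2, 5, 6, 7, 8, 9, 12}
A' = {1, 2, 5, 6, 7, 8, 9, 10, 11, 12}, B' = {1, 2, 4, 5, 6, 7, 8, 9, 12}
Claimed RHS: A' ∩ B' = {1, 2, 5, 6, 7, 8, 9, 12}
Identity is VALID: LHS = RHS = {1, 2, 5, 6, 7, 8, 9, 12} ✓

Identity is valid. (A ∪ B)' = A' ∩ B' = {1, 2, 5, 6, 7, 8, 9, 12}


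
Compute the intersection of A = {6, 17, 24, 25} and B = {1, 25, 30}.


A ∩ B = elements in both A and B
A = {6, 17, 24, 25}
B = {1, 25, 30}
A ∩ B = {25}

A ∩ B = {25}


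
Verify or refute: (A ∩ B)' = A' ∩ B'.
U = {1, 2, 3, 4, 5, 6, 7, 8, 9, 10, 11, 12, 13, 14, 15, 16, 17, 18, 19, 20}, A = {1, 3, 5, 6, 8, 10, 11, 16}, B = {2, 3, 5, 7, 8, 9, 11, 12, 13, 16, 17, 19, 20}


LHS: A ∩ B = {3, 5, 8, 11, 16}
(A ∩ B)' = U \ (A ∩ B) = {1, 2, 4, 6, 7, 9, 10, 12, 13, 14, 15, 17, 18, 19, 20}
A' = {2, 4, 7, 9, 12, 13, 14, 15, 17, 18, 19, 20}, B' = {1, 4, 6, 10, 14, 15, 18}
Claimed RHS: A' ∩ B' = {4, 14, 15, 18}
Identity is INVALID: LHS = {1, 2, 4, 6, 7, 9, 10, 12, 13, 14, 15, 17, 18, 19, 20} but the RHS claimed here equals {4, 14, 15, 18}. The correct form is (A ∩ B)' = A' ∪ B'.

Identity is invalid: (A ∩ B)' = {1, 2, 4, 6, 7, 9, 10, 12, 13, 14, 15, 17, 18, 19, 20} but A' ∩ B' = {4, 14, 15, 18}. The correct De Morgan law is (A ∩ B)' = A' ∪ B'.


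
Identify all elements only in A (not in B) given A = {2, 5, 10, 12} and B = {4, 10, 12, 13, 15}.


A = {2, 5, 10, 12}
B = {4, 10, 12, 13, 15}
Region: only in A (not in B)
Elements: {2, 5}

Elements only in A (not in B): {2, 5}


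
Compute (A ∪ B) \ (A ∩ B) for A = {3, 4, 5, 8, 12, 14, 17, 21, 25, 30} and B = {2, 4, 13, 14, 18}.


A △ B = (A \ B) ∪ (B \ A) = elements in exactly one of A or B
A \ B = {3, 5, 8, 12, 17, 21, 25, 30}
B \ A = {2, 13, 18}
A △ B = {2, 3, 5, 8, 12, 13, 17, 18, 21, 25, 30}

A △ B = {2, 3, 5, 8, 12, 13, 17, 18, 21, 25, 30}


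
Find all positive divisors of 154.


Checking each candidate:
Condition: positive divisors of 154
Result = {1, 2, 7, 11, 14, 22, 77, 154}

{1, 2, 7, 11, 14, 22, 77, 154}


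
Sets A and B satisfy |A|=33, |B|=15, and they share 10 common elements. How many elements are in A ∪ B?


|A ∪ B| = |A| + |B| - |A ∩ B|
= 33 + 15 - 10
= 38

|A ∪ B| = 38


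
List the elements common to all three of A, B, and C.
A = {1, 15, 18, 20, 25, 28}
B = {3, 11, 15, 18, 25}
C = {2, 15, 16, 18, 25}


A ∩ B = {15, 18, 25}
(A ∩ B) ∩ C = {15, 18, 25}

A ∩ B ∩ C = {15, 18, 25}


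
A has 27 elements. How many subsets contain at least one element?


Total subsets = 2^n = 2^27 = 134217728
Non-empty subsets exclude the empty set: 2^n - 1
= 134217728 - 1
= 134217727

Number of non-empty subsets = 134217727


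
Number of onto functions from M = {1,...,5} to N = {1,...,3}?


n = |M| = 5, k = |N| = 3. Surjections via inclusion-exclusion:
S(n,k) = Σ(-1)^i × C(k,i) × (k-i)^n, i=0 to k
i=0: (-1)^0×C(3,0)×3^5 = 243
i=1: (-1)^1×C(3,1)×2^5 = -96
i=2: (-1)^2×C(3,2)×1^5 = 3
i=3: (-1)^3×C(3,3)×0^5 = 0
Total = 150

Number of surjections = 150


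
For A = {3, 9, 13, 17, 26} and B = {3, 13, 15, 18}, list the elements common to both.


A ∩ B = elements in both A and B
A = {3, 9, 13, 17, 26}
B = {3, 13, 15, 18}
A ∩ B = {3, 13}

A ∩ B = {3, 13}


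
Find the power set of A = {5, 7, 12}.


|A| = 3, so |P(A)| = 2^3 = 8
Enumerate subsets by cardinality (0 to 3):
∅, {5}, {7}, {12}, {5, 7}, {5, 12}, {7, 12}, {5, 7, 12}

P(A) has 8 subsets: ∅, {5}, {7}, {12}, {5, 7}, {5, 12}, {7, 12}, {5, 7, 12}


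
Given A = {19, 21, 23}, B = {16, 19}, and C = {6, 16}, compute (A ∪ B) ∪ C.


A ∪ B = {16, 19, 21, 23}
(A ∪ B) ∪ C = {6, 16, 19, 21, 23}

A ∪ B ∪ C = {6, 16, 19, 21, 23}


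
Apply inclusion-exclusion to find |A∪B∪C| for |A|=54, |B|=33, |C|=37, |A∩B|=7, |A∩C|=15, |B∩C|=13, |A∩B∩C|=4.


|A∪B∪C| = |A|+|B|+|C| - |A∩B|-|A∩C|-|B∩C| + |A∩B∩C|
= 54+33+37 - 7-15-13 + 4
= 124 - 35 + 4
= 93

|A ∪ B ∪ C| = 93


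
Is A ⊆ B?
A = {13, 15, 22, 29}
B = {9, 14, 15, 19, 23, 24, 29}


A ⊆ B means every element of A is in B.
Elements in A not in B: {13, 22}
So A ⊄ B.

No, A ⊄ B


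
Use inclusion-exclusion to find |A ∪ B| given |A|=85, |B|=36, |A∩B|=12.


|A ∪ B| = |A| + |B| - |A ∩ B|
= 85 + 36 - 12
= 109

|A ∪ B| = 109


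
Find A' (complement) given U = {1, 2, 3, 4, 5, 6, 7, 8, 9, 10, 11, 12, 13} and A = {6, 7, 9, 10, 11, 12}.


Aᶜ = U \ A = elements in U but not in A
U = {1, 2, 3, 4, 5, 6, 7, 8, 9, 10, 11, 12, 13}
A = {6, 7, 9, 10, 11, 12}
Aᶜ = {1, 2, 3, 4, 5, 8, 13}

Aᶜ = {1, 2, 3, 4, 5, 8, 13}


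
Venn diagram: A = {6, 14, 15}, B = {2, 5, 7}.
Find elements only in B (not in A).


A = {6, 14, 15}
B = {2, 5, 7}
Region: only in B (not in A)
Elements: {2, 5, 7}

Elements only in B (not in A): {2, 5, 7}


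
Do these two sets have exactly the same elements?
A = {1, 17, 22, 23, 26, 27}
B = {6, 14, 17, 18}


Two sets are equal iff they have exactly the same elements.
A = {1, 17, 22, 23, 26, 27}
B = {6, 14, 17, 18}
Differences: {1, 6, 14, 18, 22, 23, 26, 27}
A ≠ B

No, A ≠ B


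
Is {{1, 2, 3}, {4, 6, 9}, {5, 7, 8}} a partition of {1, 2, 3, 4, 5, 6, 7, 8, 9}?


A partition requires: (1) non-empty parts, (2) pairwise disjoint, (3) union = U
Parts: {1, 2, 3}, {4, 6, 9}, {5, 7, 8}
Union of parts: {1, 2, 3, 4, 5, 6, 7, 8, 9}
U = {1, 2, 3, 4, 5, 6, 7, 8, 9}
All non-empty? True
Pairwise disjoint? True
Covers U? True

Yes, valid partition


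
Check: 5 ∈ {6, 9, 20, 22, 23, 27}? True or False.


A = {6, 9, 20, 22, 23, 27}
Checking if 5 is in A
5 is not in A → False

5 ∉ A


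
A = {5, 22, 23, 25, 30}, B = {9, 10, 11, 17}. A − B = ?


A \ B = elements in A but not in B
A = {5, 22, 23, 25, 30}
B = {9, 10, 11, 17}
Remove from A any elements in B
A \ B = {5, 22, 23, 25, 30}

A \ B = {5, 22, 23, 25, 30}


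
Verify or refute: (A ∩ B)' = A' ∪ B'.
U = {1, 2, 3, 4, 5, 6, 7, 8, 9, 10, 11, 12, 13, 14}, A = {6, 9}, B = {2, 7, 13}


LHS: A ∩ B = ∅
(A ∩ B)' = U \ (A ∩ B) = {1, 2, 3, 4, 5, 6, 7, 8, 9, 10, 11, 12, 13, 14}
A' = {1, 2, 3, 4, 5, 7, 8, 10, 11, 12, 13, 14}, B' = {1, 3, 4, 5, 6, 8, 9, 10, 11, 12, 14}
Claimed RHS: A' ∪ B' = {1, 2, 3, 4, 5, 6, 7, 8, 9, 10, 11, 12, 13, 14}
Identity is VALID: LHS = RHS = {1, 2, 3, 4, 5, 6, 7, 8, 9, 10, 11, 12, 13, 14} ✓

Identity is valid. (A ∩ B)' = A' ∪ B' = {1, 2, 3, 4, 5, 6, 7, 8, 9, 10, 11, 12, 13, 14}


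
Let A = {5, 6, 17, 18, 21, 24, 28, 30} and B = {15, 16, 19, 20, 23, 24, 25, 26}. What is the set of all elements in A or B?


A ∪ B = all elements in A or B (or both)
A = {5, 6, 17, 18, 21, 24, 28, 30}
B = {15, 16, 19, 20, 23, 24, 25, 26}
A ∪ B = {5, 6, 15, 16, 17, 18, 19, 20, 21, 23, 24, 25, 26, 28, 30}

A ∪ B = {5, 6, 15, 16, 17, 18, 19, 20, 21, 23, 24, 25, 26, 28, 30}


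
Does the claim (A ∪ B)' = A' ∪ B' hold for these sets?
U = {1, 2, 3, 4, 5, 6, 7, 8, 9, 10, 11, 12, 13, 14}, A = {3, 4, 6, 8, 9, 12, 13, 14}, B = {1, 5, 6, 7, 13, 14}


LHS: A ∪ B = {1, 3, 4, 5, 6, 7, 8, 9, 12, 13, 14}
(A ∪ B)' = U \ (A ∪ B) = {2, 10, 11}
A' = {1, 2, 5, 7, 10, 11}, B' = {2, 3, 4, 8, 9, 10, 11, 12}
Claimed RHS: A' ∪ B' = {1, 2, 3, 4, 5, 7, 8, 9, 10, 11, 12}
Identity is INVALID: LHS = {2, 10, 11} but the RHS claimed here equals {1, 2, 3, 4, 5, 7, 8, 9, 10, 11, 12}. The correct form is (A ∪ B)' = A' ∩ B'.

Identity is invalid: (A ∪ B)' = {2, 10, 11} but A' ∪ B' = {1, 2, 3, 4, 5, 7, 8, 9, 10, 11, 12}. The correct De Morgan law is (A ∪ B)' = A' ∩ B'.


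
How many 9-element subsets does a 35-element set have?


C(n,k) = n! / (k!(n-k)!)
C(35,9) = 35! / (9!26!)
= 70607460

C(35,9) = 70607460


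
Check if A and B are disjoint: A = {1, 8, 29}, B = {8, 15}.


Disjoint means A ∩ B = ∅.
A ∩ B = {8}
A ∩ B ≠ ∅, so A and B are NOT disjoint.

No, A and B are not disjoint (A ∩ B = {8})


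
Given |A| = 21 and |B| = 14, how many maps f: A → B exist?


Each of |A| = 21 inputs maps to any of |B| = 14 outputs.
# functions = |B|^|A| = 14^21
= 1171355575953987221848064

Number of functions = 1171355575953987221848064


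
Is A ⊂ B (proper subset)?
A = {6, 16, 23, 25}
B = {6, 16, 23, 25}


A ⊂ B requires: A ⊆ B AND A ≠ B.
A ⊆ B? Yes
A = B? Yes
A = B, so A is not a PROPER subset.

No, A is not a proper subset of B


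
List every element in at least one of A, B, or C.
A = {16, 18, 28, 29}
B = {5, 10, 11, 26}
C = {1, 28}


A ∪ B = {5, 10, 11, 16, 18, 26, 28, 29}
(A ∪ B) ∪ C = {1, 5, 10, 11, 16, 18, 26, 28, 29}

A ∪ B ∪ C = {1, 5, 10, 11, 16, 18, 26, 28, 29}


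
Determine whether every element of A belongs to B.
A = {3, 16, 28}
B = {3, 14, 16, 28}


A ⊆ B means every element of A is in B.
All elements of A are in B.
So A ⊆ B.

Yes, A ⊆ B


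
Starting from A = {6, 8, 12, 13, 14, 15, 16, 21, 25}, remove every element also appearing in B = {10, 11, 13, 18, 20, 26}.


A \ B = elements in A but not in B
A = {6, 8, 12, 13, 14, 15, 16, 21, 25}
B = {10, 11, 13, 18, 20, 26}
Remove from A any elements in B
A \ B = {6, 8, 12, 14, 15, 16, 21, 25}

A \ B = {6, 8, 12, 14, 15, 16, 21, 25}


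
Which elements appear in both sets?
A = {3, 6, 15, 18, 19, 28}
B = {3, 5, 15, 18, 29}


A ∩ B = elements in both A and B
A = {3, 6, 15, 18, 19, 28}
B = {3, 5, 15, 18, 29}
A ∩ B = {3, 15, 18}

A ∩ B = {3, 15, 18}


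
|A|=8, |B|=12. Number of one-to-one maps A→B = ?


An injection sends each of |A| = 8 inputs to a distinct output in B.
# injections = |B|·(|B|-1)·…·(|B|-|A|+1) = 12! / (12 - 8)!
= 12 × 11 × 10 × 9 × 8 × 7 × 6 × 5
= 19958400

Number of injections = 19958400


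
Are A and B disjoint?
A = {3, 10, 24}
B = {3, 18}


Disjoint means A ∩ B = ∅.
A ∩ B = {3}
A ∩ B ≠ ∅, so A and B are NOT disjoint.

No, A and B are not disjoint (A ∩ B = {3})


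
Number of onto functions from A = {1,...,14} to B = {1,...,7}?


n = |A| = 14, k = |B| = 7. Surjections via inclusion-exclusion:
S(n,k) = Σ(-1)^i × C(k,i) × (k-i)^n, i=0 to k
i=0: (-1)^0×C(7,0)×7^14 = 678223072849
i=1: (-1)^1×C(7,1)×6^14 = -548549148672
i=2: (-1)^2×C(7,2)×5^14 = 128173828125
i=3: (-1)^3×C(7,3)×4^14 = -9395240960
i=4: (-1)^4×C(7,4)×3^14 = 167403915
i=5: (-1)^5×C(7,5)×2^14 = -344064
i=6: (-1)^6×C(7,6)×1^14 = 7
i=7: (-1)^7×C(7,7)×0^14 = 0
Total = 248619571200

Number of surjections = 248619571200


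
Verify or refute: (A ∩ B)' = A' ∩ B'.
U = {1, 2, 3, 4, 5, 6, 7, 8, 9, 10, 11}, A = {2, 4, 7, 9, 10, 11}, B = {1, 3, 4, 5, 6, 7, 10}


LHS: A ∩ B = {4, 7, 10}
(A ∩ B)' = U \ (A ∩ B) = {1, 2, 3, 5, 6, 8, 9, 11}
A' = {1, 3, 5, 6, 8}, B' = {2, 8, 9, 11}
Claimed RHS: A' ∩ B' = {8}
Identity is INVALID: LHS = {1, 2, 3, 5, 6, 8, 9, 11} but the RHS claimed here equals {8}. The correct form is (A ∩ B)' = A' ∪ B'.

Identity is invalid: (A ∩ B)' = {1, 2, 3, 5, 6, 8, 9, 11} but A' ∩ B' = {8}. The correct De Morgan law is (A ∩ B)' = A' ∪ B'.


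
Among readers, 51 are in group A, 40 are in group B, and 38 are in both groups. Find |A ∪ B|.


|A ∪ B| = |A| + |B| - |A ∩ B|
= 51 + 40 - 38
= 53

|A ∪ B| = 53


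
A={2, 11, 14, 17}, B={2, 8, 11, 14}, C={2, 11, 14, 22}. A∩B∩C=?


A ∩ B = {2, 11, 14}
(A ∩ B) ∩ C = {2, 11, 14}

A ∩ B ∩ C = {2, 11, 14}


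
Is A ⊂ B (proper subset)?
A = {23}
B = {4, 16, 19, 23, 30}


A ⊂ B requires: A ⊆ B AND A ≠ B.
A ⊆ B? Yes
A = B? No
A ⊂ B: Yes (A is a proper subset of B)

Yes, A ⊂ B


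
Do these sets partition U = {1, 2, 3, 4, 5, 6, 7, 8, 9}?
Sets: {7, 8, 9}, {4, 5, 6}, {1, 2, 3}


A partition requires: (1) non-empty parts, (2) pairwise disjoint, (3) union = U
Parts: {7, 8, 9}, {4, 5, 6}, {1, 2, 3}
Union of parts: {1, 2, 3, 4, 5, 6, 7, 8, 9}
U = {1, 2, 3, 4, 5, 6, 7, 8, 9}
All non-empty? True
Pairwise disjoint? True
Covers U? True

Yes, valid partition


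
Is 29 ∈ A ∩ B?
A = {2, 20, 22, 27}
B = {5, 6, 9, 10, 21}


A = {2, 20, 22, 27}, B = {5, 6, 9, 10, 21}
A ∩ B = elements in both A and B
A ∩ B = ∅
Checking if 29 ∈ A ∩ B
29 is not in A ∩ B → False

29 ∉ A ∩ B


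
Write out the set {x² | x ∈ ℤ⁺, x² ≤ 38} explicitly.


Checking each candidate:
Condition: positive perfect squares ≤ 38
Result = {1, 4, 9, 16, 25, 36}

{1, 4, 9, 16, 25, 36}


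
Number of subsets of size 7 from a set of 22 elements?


C(n,k) = n! / (k!(n-k)!)
C(22,7) = 22! / (7!15!)
= 170544

C(22,7) = 170544


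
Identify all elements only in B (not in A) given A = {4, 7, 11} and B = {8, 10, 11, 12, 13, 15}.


A = {4, 7, 11}
B = {8, 10, 11, 12, 13, 15}
Region: only in B (not in A)
Elements: {8, 10, 12, 13, 15}

Elements only in B (not in A): {8, 10, 12, 13, 15}


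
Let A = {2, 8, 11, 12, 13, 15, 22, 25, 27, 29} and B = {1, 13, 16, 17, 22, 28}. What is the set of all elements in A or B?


A ∪ B = all elements in A or B (or both)
A = {2, 8, 11, 12, 13, 15, 22, 25, 27, 29}
B = {1, 13, 16, 17, 22, 28}
A ∪ B = {1, 2, 8, 11, 12, 13, 15, 16, 17, 22, 25, 27, 28, 29}

A ∪ B = {1, 2, 8, 11, 12, 13, 15, 16, 17, 22, 25, 27, 28, 29}


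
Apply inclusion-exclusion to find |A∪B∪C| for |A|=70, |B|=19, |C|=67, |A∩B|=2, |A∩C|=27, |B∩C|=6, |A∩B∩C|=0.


|A∪B∪C| = |A|+|B|+|C| - |A∩B|-|A∩C|-|B∩C| + |A∩B∩C|
= 70+19+67 - 2-27-6 + 0
= 156 - 35 + 0
= 121

|A ∪ B ∪ C| = 121


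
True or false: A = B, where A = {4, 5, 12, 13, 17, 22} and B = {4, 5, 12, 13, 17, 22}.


Two sets are equal iff they have exactly the same elements.
A = {4, 5, 12, 13, 17, 22}
B = {4, 5, 12, 13, 17, 22}
Same elements → A = B

Yes, A = B


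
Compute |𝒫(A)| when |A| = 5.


Number of subsets = 2^n
= 2^5
= 32

|P(A)| = 32


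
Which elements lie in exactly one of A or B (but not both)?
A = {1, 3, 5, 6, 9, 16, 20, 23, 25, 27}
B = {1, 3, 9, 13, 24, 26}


A △ B = (A \ B) ∪ (B \ A) = elements in exactly one of A or B
A \ B = {5, 6, 16, 20, 23, 25, 27}
B \ A = {13, 24, 26}
A △ B = {5, 6, 13, 16, 20, 23, 24, 25, 26, 27}

A △ B = {5, 6, 13, 16, 20, 23, 24, 25, 26, 27}


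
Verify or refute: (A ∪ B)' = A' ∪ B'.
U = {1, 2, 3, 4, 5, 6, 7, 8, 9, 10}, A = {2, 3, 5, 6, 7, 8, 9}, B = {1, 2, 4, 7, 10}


LHS: A ∪ B = {1, 2, 3, 4, 5, 6, 7, 8, 9, 10}
(A ∪ B)' = U \ (A ∪ B) = ∅
A' = {1, 4, 10}, B' = {3, 5, 6, 8, 9}
Claimed RHS: A' ∪ B' = {1, 3, 4, 5, 6, 8, 9, 10}
Identity is INVALID: LHS = ∅ but the RHS claimed here equals {1, 3, 4, 5, 6, 8, 9, 10}. The correct form is (A ∪ B)' = A' ∩ B'.

Identity is invalid: (A ∪ B)' = ∅ but A' ∪ B' = {1, 3, 4, 5, 6, 8, 9, 10}. The correct De Morgan law is (A ∪ B)' = A' ∩ B'.


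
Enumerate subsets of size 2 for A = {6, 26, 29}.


|A| = 3, so A has C(3,2) = 3 subsets of size 2.
Enumerate by choosing 2 elements from A at a time:
{6, 26}, {6, 29}, {26, 29}

2-element subsets (3 total): {6, 26}, {6, 29}, {26, 29}


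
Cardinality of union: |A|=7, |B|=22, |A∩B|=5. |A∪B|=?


|A ∪ B| = |A| + |B| - |A ∩ B|
= 7 + 22 - 5
= 24

|A ∪ B| = 24


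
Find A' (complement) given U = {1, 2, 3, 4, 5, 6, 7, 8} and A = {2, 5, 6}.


Aᶜ = U \ A = elements in U but not in A
U = {1, 2, 3, 4, 5, 6, 7, 8}
A = {2, 5, 6}
Aᶜ = {1, 3, 4, 7, 8}

Aᶜ = {1, 3, 4, 7, 8}


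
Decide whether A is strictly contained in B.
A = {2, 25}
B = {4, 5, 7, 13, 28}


A ⊂ B requires: A ⊆ B AND A ≠ B.
A ⊆ B? No
A ⊄ B, so A is not a proper subset.

No, A is not a proper subset of B


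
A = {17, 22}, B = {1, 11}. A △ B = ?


A △ B = (A \ B) ∪ (B \ A) = elements in exactly one of A or B
A \ B = {17, 22}
B \ A = {1, 11}
A △ B = {1, 11, 17, 22}

A △ B = {1, 11, 17, 22}


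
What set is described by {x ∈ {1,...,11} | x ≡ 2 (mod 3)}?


Checking each candidate:
Condition: x in {1,...,11} with x ≡ 2 (mod 3)
Result = {2, 5, 8, 11}

{2, 5, 8, 11}


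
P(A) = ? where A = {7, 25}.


|A| = 2, so |P(A)| = 2^2 = 4
Enumerate subsets by cardinality (0 to 2):
∅, {7}, {25}, {7, 25}

P(A) has 4 subsets: ∅, {7}, {25}, {7, 25}


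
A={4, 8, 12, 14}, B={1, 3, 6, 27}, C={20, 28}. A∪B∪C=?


A ∪ B = {1, 3, 4, 6, 8, 12, 14, 27}
(A ∪ B) ∪ C = {1, 3, 4, 6, 8, 12, 14, 20, 27, 28}

A ∪ B ∪ C = {1, 3, 4, 6, 8, 12, 14, 20, 27, 28}


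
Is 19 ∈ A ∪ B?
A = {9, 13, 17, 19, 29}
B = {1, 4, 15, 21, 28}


A = {9, 13, 17, 19, 29}, B = {1, 4, 15, 21, 28}
A ∪ B = all elements in A or B
A ∪ B = {1, 4, 9, 13, 15, 17, 19, 21, 28, 29}
Checking if 19 ∈ A ∪ B
19 is in A ∪ B → True

19 ∈ A ∪ B


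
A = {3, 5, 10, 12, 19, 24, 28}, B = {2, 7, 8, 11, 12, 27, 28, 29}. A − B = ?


A \ B = elements in A but not in B
A = {3, 5, 10, 12, 19, 24, 28}
B = {2, 7, 8, 11, 12, 27, 28, 29}
Remove from A any elements in B
A \ B = {3, 5, 10, 19, 24}

A \ B = {3, 5, 10, 19, 24}


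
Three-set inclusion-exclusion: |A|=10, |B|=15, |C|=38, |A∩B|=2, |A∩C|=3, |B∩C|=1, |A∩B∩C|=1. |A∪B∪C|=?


|A∪B∪C| = |A|+|B|+|C| - |A∩B|-|A∩C|-|B∩C| + |A∩B∩C|
= 10+15+38 - 2-3-1 + 1
= 63 - 6 + 1
= 58

|A ∪ B ∪ C| = 58


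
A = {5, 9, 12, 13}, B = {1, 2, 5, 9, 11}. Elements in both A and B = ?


A = {5, 9, 12, 13}
B = {1, 2, 5, 9, 11}
Region: in both A and B
Elements: {5, 9}

Elements in both A and B: {5, 9}


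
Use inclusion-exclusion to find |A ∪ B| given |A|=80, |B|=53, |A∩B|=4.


|A ∪ B| = |A| + |B| - |A ∩ B|
= 80 + 53 - 4
= 129

|A ∪ B| = 129


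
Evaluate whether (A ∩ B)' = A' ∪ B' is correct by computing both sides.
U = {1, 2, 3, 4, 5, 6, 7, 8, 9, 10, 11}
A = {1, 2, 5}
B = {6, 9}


LHS: A ∩ B = ∅
(A ∩ B)' = U \ (A ∩ B) = {1, 2, 3, 4, 5, 6, 7, 8, 9, 10, 11}
A' = {3, 4, 6, 7, 8, 9, 10, 11}, B' = {1, 2, 3, 4, 5, 7, 8, 10, 11}
Claimed RHS: A' ∪ B' = {1, 2, 3, 4, 5, 6, 7, 8, 9, 10, 11}
Identity is VALID: LHS = RHS = {1, 2, 3, 4, 5, 6, 7, 8, 9, 10, 11} ✓

Identity is valid. (A ∩ B)' = A' ∪ B' = {1, 2, 3, 4, 5, 6, 7, 8, 9, 10, 11}


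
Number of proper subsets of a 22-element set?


Total subsets = 2^n = 2^22 = 4194304
Proper subsets exclude the set itself: 2^n - 1
= 4194304 - 1
= 4194303

Number of proper subsets = 4194303


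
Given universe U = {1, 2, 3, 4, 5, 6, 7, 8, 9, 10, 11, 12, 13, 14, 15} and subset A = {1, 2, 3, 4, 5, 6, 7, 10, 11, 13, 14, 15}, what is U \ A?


Aᶜ = U \ A = elements in U but not in A
U = {1, 2, 3, 4, 5, 6, 7, 8, 9, 10, 11, 12, 13, 14, 15}
A = {1, 2, 3, 4, 5, 6, 7, 10, 11, 13, 14, 15}
Aᶜ = {8, 9, 12}

Aᶜ = {8, 9, 12}


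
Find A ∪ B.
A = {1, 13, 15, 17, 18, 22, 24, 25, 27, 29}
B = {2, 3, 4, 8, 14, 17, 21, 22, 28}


A ∪ B = all elements in A or B (or both)
A = {1, 13, 15, 17, 18, 22, 24, 25, 27, 29}
B = {2, 3, 4, 8, 14, 17, 21, 22, 28}
A ∪ B = {1, 2, 3, 4, 8, 13, 14, 15, 17, 18, 21, 22, 24, 25, 27, 28, 29}

A ∪ B = {1, 2, 3, 4, 8, 13, 14, 15, 17, 18, 21, 22, 24, 25, 27, 28, 29}


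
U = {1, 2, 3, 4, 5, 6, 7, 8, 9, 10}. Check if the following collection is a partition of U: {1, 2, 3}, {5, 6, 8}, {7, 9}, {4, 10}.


A partition requires: (1) non-empty parts, (2) pairwise disjoint, (3) union = U
Parts: {1, 2, 3}, {5, 6, 8}, {7, 9}, {4, 10}
Union of parts: {1, 2, 3, 4, 5, 6, 7, 8, 9, 10}
U = {1, 2, 3, 4, 5, 6, 7, 8, 9, 10}
All non-empty? True
Pairwise disjoint? True
Covers U? True

Yes, valid partition


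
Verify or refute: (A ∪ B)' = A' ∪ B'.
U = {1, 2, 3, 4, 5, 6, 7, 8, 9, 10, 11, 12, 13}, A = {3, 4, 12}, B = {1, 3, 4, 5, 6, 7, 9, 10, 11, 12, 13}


LHS: A ∪ B = {1, 3, 4, 5, 6, 7, 9, 10, 11, 12, 13}
(A ∪ B)' = U \ (A ∪ B) = {2, 8}
A' = {1, 2, 5, 6, 7, 8, 9, 10, 11, 13}, B' = {2, 8}
Claimed RHS: A' ∪ B' = {1, 2, 5, 6, 7, 8, 9, 10, 11, 13}
Identity is INVALID: LHS = {2, 8} but the RHS claimed here equals {1, 2, 5, 6, 7, 8, 9, 10, 11, 13}. The correct form is (A ∪ B)' = A' ∩ B'.

Identity is invalid: (A ∪ B)' = {2, 8} but A' ∪ B' = {1, 2, 5, 6, 7, 8, 9, 10, 11, 13}. The correct De Morgan law is (A ∪ B)' = A' ∩ B'.


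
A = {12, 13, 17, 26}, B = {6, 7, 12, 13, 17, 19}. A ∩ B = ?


A ∩ B = elements in both A and B
A = {12, 13, 17, 26}
B = {6, 7, 12, 13, 17, 19}
A ∩ B = {12, 13, 17}

A ∩ B = {12, 13, 17}


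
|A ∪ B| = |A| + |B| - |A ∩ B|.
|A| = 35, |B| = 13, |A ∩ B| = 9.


|A ∪ B| = |A| + |B| - |A ∩ B|
= 35 + 13 - 9
= 39

|A ∪ B| = 39


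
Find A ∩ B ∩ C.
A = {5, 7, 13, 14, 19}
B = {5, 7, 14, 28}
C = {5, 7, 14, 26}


A ∩ B = {5, 7, 14}
(A ∩ B) ∩ C = {5, 7, 14}

A ∩ B ∩ C = {5, 7, 14}


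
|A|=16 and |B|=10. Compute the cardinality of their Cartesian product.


|A × B| = |A| × |B|
= 16 × 10
= 160

|A × B| = 160


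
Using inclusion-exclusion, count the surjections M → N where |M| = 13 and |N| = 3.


n = |M| = 13, k = |N| = 3. Surjections via inclusion-exclusion:
S(n,k) = Σ(-1)^i × C(k,i) × (k-i)^n, i=0 to k
i=0: (-1)^0×C(3,0)×3^13 = 1594323
i=1: (-1)^1×C(3,1)×2^13 = -24576
i=2: (-1)^2×C(3,2)×1^13 = 3
i=3: (-1)^3×C(3,3)×0^13 = 0
Total = 1569750

Number of surjections = 1569750


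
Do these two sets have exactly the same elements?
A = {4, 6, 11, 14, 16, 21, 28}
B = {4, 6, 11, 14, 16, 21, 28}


Two sets are equal iff they have exactly the same elements.
A = {4, 6, 11, 14, 16, 21, 28}
B = {4, 6, 11, 14, 16, 21, 28}
Same elements → A = B

Yes, A = B


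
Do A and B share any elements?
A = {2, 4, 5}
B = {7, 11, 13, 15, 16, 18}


Disjoint means A ∩ B = ∅.
A ∩ B = ∅
A ∩ B = ∅, so A and B are disjoint.

No — A and B share no elements (A ∩ B = ∅), so they are disjoint


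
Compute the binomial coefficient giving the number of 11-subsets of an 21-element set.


C(n,k) = n! / (k!(n-k)!)
C(21,11) = 21! / (11!10!)
= 352716

C(21,11) = 352716


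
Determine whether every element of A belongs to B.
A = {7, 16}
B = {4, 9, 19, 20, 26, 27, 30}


A ⊆ B means every element of A is in B.
Elements in A not in B: {7, 16}
So A ⊄ B.

No, A ⊄ B


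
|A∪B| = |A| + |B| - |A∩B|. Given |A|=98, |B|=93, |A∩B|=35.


|A ∪ B| = |A| + |B| - |A ∩ B|
= 98 + 93 - 35
= 156

|A ∪ B| = 156


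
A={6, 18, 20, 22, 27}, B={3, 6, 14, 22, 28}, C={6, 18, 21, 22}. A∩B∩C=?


A ∩ B = {6, 22}
(A ∩ B) ∩ C = {6, 22}

A ∩ B ∩ C = {6, 22}


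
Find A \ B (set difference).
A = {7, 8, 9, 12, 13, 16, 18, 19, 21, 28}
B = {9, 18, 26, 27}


A \ B = elements in A but not in B
A = {7, 8, 9, 12, 13, 16, 18, 19, 21, 28}
B = {9, 18, 26, 27}
Remove from A any elements in B
A \ B = {7, 8, 12, 13, 16, 19, 21, 28}

A \ B = {7, 8, 12, 13, 16, 19, 21, 28}


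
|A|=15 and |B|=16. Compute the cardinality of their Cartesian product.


|A × B| = |A| × |B|
= 15 × 16
= 240

|A × B| = 240


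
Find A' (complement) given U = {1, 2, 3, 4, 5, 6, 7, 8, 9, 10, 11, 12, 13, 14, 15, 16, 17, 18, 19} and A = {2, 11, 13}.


Aᶜ = U \ A = elements in U but not in A
U = {1, 2, 3, 4, 5, 6, 7, 8, 9, 10, 11, 12, 13, 14, 15, 16, 17, 18, 19}
A = {2, 11, 13}
Aᶜ = {1, 3, 4, 5, 6, 7, 8, 9, 10, 12, 14, 15, 16, 17, 18, 19}

Aᶜ = {1, 3, 4, 5, 6, 7, 8, 9, 10, 12, 14, 15, 16, 17, 18, 19}


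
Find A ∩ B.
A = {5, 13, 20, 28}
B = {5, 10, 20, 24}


A ∩ B = elements in both A and B
A = {5, 13, 20, 28}
B = {5, 10, 20, 24}
A ∩ B = {5, 20}

A ∩ B = {5, 20}


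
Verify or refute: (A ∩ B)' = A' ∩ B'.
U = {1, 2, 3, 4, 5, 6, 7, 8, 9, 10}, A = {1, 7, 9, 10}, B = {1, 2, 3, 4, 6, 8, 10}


LHS: A ∩ B = {1, 10}
(A ∩ B)' = U \ (A ∩ B) = {2, 3, 4, 5, 6, 7, 8, 9}
A' = {2, 3, 4, 5, 6, 8}, B' = {5, 7, 9}
Claimed RHS: A' ∩ B' = {5}
Identity is INVALID: LHS = {2, 3, 4, 5, 6, 7, 8, 9} but the RHS claimed here equals {5}. The correct form is (A ∩ B)' = A' ∪ B'.

Identity is invalid: (A ∩ B)' = {2, 3, 4, 5, 6, 7, 8, 9} but A' ∩ B' = {5}. The correct De Morgan law is (A ∩ B)' = A' ∪ B'.


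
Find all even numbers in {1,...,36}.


Checking each candidate:
Condition: even numbers in {1,...,36}
Result = {2, 4, 6, 8, 10, 12, 14, 16, 18, 20, 22, 24, 26, 28, 30, 32, 34, 36}

{2, 4, 6, 8, 10, 12, 14, 16, 18, 20, 22, 24, 26, 28, 30, 32, 34, 36}


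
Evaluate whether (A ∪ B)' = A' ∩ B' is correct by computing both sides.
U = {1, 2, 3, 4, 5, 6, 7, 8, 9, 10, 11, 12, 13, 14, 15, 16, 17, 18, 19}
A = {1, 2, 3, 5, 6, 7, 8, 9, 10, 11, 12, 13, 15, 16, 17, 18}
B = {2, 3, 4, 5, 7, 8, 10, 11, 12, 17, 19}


LHS: A ∪ B = {1, 2, 3, 4, 5, 6, 7, 8, 9, 10, 11, 12, 13, 15, 16, 17, 18, 19}
(A ∪ B)' = U \ (A ∪ B) = {14}
A' = {4, 14, 19}, B' = {1, 6, 9, 13, 14, 15, 16, 18}
Claimed RHS: A' ∩ B' = {14}
Identity is VALID: LHS = RHS = {14} ✓

Identity is valid. (A ∪ B)' = A' ∩ B' = {14}


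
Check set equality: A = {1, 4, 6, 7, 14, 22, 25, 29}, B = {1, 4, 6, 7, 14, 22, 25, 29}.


Two sets are equal iff they have exactly the same elements.
A = {1, 4, 6, 7, 14, 22, 25, 29}
B = {1, 4, 6, 7, 14, 22, 25, 29}
Same elements → A = B

Yes, A = B


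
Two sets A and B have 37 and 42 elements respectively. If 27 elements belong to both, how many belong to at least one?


|A ∪ B| = |A| + |B| - |A ∩ B|
= 37 + 42 - 27
= 52

|A ∪ B| = 52


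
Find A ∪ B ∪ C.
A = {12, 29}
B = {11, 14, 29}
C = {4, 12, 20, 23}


A ∪ B = {11, 12, 14, 29}
(A ∪ B) ∪ C = {4, 11, 12, 14, 20, 23, 29}

A ∪ B ∪ C = {4, 11, 12, 14, 20, 23, 29}


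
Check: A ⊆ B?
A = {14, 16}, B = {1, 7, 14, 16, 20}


A ⊆ B means every element of A is in B.
All elements of A are in B.
So A ⊆ B.

Yes, A ⊆ B


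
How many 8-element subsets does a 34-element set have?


C(n,k) = n! / (k!(n-k)!)
C(34,8) = 34! / (8!26!)
= 18156204

C(34,8) = 18156204


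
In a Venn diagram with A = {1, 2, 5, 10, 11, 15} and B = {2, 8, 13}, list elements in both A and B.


A = {1, 2, 5, 10, 11, 15}
B = {2, 8, 13}
Region: in both A and B
Elements: {2}

Elements in both A and B: {2}


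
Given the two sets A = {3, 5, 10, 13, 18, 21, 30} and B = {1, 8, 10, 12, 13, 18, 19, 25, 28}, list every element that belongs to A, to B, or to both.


A ∪ B = all elements in A or B (or both)
A = {3, 5, 10, 13, 18, 21, 30}
B = {1, 8, 10, 12, 13, 18, 19, 25, 28}
A ∪ B = {1, 3, 5, 8, 10, 12, 13, 18, 19, 21, 25, 28, 30}

A ∪ B = {1, 3, 5, 8, 10, 12, 13, 18, 19, 21, 25, 28, 30}


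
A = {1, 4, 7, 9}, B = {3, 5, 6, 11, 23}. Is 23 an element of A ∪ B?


A = {1, 4, 7, 9}, B = {3, 5, 6, 11, 23}
A ∪ B = all elements in A or B
A ∪ B = {1, 3, 4, 5, 6, 7, 9, 11, 23}
Checking if 23 ∈ A ∪ B
23 is in A ∪ B → True

23 ∈ A ∪ B


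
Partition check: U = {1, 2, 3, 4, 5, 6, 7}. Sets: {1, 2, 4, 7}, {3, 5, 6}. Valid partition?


A partition requires: (1) non-empty parts, (2) pairwise disjoint, (3) union = U
Parts: {1, 2, 4, 7}, {3, 5, 6}
Union of parts: {1, 2, 3, 4, 5, 6, 7}
U = {1, 2, 3, 4, 5, 6, 7}
All non-empty? True
Pairwise disjoint? True
Covers U? True

Yes, valid partition


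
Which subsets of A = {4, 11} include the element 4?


A subset of A contains 4 iff the remaining 1 elements form any subset of A \ {4}.
Count: 2^(n-1) = 2^1 = 2
Subsets containing 4: {4}, {4, 11}

Subsets containing 4 (2 total): {4}, {4, 11}


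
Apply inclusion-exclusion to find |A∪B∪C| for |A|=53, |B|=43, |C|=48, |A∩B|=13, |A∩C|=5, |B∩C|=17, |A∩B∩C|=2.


|A∪B∪C| = |A|+|B|+|C| - |A∩B|-|A∩C|-|B∩C| + |A∩B∩C|
= 53+43+48 - 13-5-17 + 2
= 144 - 35 + 2
= 111

|A ∪ B ∪ C| = 111


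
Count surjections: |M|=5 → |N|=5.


n = |M| = 5, k = |N| = 5. Surjections via inclusion-exclusion:
S(n,k) = Σ(-1)^i × C(k,i) × (k-i)^n, i=0 to k
i=0: (-1)^0×C(5,0)×5^5 = 3125
i=1: (-1)^1×C(5,1)×4^5 = -5120
i=2: (-1)^2×C(5,2)×3^5 = 2430
i=3: (-1)^3×C(5,3)×2^5 = -320
i=4: (-1)^4×C(5,4)×1^5 = 5
i=5: (-1)^5×C(5,5)×0^5 = 0
Total = 120

Number of surjections = 120


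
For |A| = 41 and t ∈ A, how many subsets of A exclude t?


Subsets of A avoiding t are subsets of A \ {t}, which has 40 elements.
Count = 2^(n-1) = 2^40
= 1099511627776

Number of subsets avoiding t = 1099511627776


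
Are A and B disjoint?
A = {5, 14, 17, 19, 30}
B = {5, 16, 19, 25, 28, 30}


Disjoint means A ∩ B = ∅.
A ∩ B = {5, 19, 30}
A ∩ B ≠ ∅, so A and B are NOT disjoint.

No, A and B are not disjoint (A ∩ B = {5, 19, 30})


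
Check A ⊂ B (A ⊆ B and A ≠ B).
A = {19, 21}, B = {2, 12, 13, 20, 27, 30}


A ⊂ B requires: A ⊆ B AND A ≠ B.
A ⊆ B? No
A ⊄ B, so A is not a proper subset.

No, A is not a proper subset of B


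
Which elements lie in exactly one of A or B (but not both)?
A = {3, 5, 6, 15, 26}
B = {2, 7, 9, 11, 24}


A △ B = (A \ B) ∪ (B \ A) = elements in exactly one of A or B
A \ B = {3, 5, 6, 15, 26}
B \ A = {2, 7, 9, 11, 24}
A △ B = {2, 3, 5, 6, 7, 9, 11, 15, 24, 26}

A △ B = {2, 3, 5, 6, 7, 9, 11, 15, 24, 26}


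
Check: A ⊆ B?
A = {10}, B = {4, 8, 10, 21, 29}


A ⊆ B means every element of A is in B.
All elements of A are in B.
So A ⊆ B.

Yes, A ⊆ B


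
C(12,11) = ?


C(n,k) = n! / (k!(n-k)!)
C(12,11) = 12! / (11!1!)
= 12

C(12,11) = 12


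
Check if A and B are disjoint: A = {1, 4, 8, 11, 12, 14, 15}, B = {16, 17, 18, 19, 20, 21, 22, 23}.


Disjoint means A ∩ B = ∅.
A ∩ B = ∅
A ∩ B = ∅, so A and B are disjoint.

Yes, A and B are disjoint


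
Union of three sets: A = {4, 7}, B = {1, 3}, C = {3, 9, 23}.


A ∪ B = {1, 3, 4, 7}
(A ∪ B) ∪ C = {1, 3, 4, 7, 9, 23}

A ∪ B ∪ C = {1, 3, 4, 7, 9, 23}


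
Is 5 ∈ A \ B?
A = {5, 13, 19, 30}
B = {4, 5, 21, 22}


A = {5, 13, 19, 30}, B = {4, 5, 21, 22}
A \ B = elements in A but not in B
A \ B = {13, 19, 30}
Checking if 5 ∈ A \ B
5 is not in A \ B → False

5 ∉ A \ B


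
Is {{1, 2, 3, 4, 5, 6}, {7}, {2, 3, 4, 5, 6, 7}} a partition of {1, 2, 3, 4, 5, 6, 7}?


A partition requires: (1) non-empty parts, (2) pairwise disjoint, (3) union = U
Parts: {1, 2, 3, 4, 5, 6}, {7}, {2, 3, 4, 5, 6, 7}
Union of parts: {1, 2, 3, 4, 5, 6, 7}
U = {1, 2, 3, 4, 5, 6, 7}
All non-empty? True
Pairwise disjoint? False
Covers U? True

No, not a valid partition


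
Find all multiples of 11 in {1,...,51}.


Checking each candidate:
Condition: multiples of 11 in {1,...,51}
Result = {11, 22, 33, 44}

{11, 22, 33, 44}


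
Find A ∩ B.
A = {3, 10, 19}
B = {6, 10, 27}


A ∩ B = elements in both A and B
A = {3, 10, 19}
B = {6, 10, 27}
A ∩ B = {10}

A ∩ B = {10}


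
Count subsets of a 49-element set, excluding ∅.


Total subsets = 2^n = 2^49 = 562949953421312
Non-empty subsets exclude the empty set: 2^n - 1
= 562949953421312 - 1
= 562949953421311

Number of non-empty subsets = 562949953421311


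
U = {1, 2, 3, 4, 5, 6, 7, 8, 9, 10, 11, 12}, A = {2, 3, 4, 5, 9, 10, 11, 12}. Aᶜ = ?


Aᶜ = U \ A = elements in U but not in A
U = {1, 2, 3, 4, 5, 6, 7, 8, 9, 10, 11, 12}
A = {2, 3, 4, 5, 9, 10, 11, 12}
Aᶜ = {1, 6, 7, 8}

Aᶜ = {1, 6, 7, 8}


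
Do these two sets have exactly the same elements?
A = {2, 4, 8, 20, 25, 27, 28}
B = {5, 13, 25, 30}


Two sets are equal iff they have exactly the same elements.
A = {2, 4, 8, 20, 25, 27, 28}
B = {5, 13, 25, 30}
Differences: {2, 4, 5, 8, 13, 20, 27, 28, 30}
A ≠ B

No, A ≠ B


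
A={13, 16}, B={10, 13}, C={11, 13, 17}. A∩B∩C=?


A ∩ B = {13}
(A ∩ B) ∩ C = {13}

A ∩ B ∩ C = {13}


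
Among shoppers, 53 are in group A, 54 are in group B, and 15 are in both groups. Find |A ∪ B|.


|A ∪ B| = |A| + |B| - |A ∩ B|
= 53 + 54 - 15
= 92

|A ∪ B| = 92


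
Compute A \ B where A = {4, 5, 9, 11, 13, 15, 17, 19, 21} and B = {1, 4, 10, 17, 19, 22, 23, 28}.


A \ B = elements in A but not in B
A = {4, 5, 9, 11, 13, 15, 17, 19, 21}
B = {1, 4, 10, 17, 19, 22, 23, 28}
Remove from A any elements in B
A \ B = {5, 9, 11, 13, 15, 21}

A \ B = {5, 9, 11, 13, 15, 21}


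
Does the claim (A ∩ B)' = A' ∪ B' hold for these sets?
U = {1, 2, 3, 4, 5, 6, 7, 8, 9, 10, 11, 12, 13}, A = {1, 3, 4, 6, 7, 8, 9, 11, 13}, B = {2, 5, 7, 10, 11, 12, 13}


LHS: A ∩ B = {7, 11, 13}
(A ∩ B)' = U \ (A ∩ B) = {1, 2, 3, 4, 5, 6, 8, 9, 10, 12}
A' = {2, 5, 10, 12}, B' = {1, 3, 4, 6, 8, 9}
Claimed RHS: A' ∪ B' = {1, 2, 3, 4, 5, 6, 8, 9, 10, 12}
Identity is VALID: LHS = RHS = {1, 2, 3, 4, 5, 6, 8, 9, 10, 12} ✓

Identity is valid. (A ∩ B)' = A' ∪ B' = {1, 2, 3, 4, 5, 6, 8, 9, 10, 12}


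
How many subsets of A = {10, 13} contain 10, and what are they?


A subset of A contains 10 iff the remaining 1 elements form any subset of A \ {10}.
Count: 2^(n-1) = 2^1 = 2
Subsets containing 10: {10}, {10, 13}

Subsets containing 10 (2 total): {10}, {10, 13}


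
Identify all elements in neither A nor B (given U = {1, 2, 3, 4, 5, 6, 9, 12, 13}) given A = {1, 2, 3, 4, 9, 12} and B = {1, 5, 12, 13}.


A = {1, 2, 3, 4, 9, 12}
B = {1, 5, 12, 13}
Region: in neither A nor B (given U = {1, 2, 3, 4, 5, 6, 9, 12, 13})
Elements: {6}

Elements in neither A nor B (given U = {1, 2, 3, 4, 5, 6, 9, 12, 13}): {6}


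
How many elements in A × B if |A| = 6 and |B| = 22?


|A × B| = |A| × |B|
= 6 × 22
= 132

|A × B| = 132


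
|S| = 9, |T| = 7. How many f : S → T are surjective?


n = |S| = 9, k = |T| = 7. Surjections via inclusion-exclusion:
S(n,k) = Σ(-1)^i × C(k,i) × (k-i)^n, i=0 to k
i=0: (-1)^0×C(7,0)×7^9 = 40353607
i=1: (-1)^1×C(7,1)×6^9 = -70543872
i=2: (-1)^2×C(7,2)×5^9 = 41015625
i=3: (-1)^3×C(7,3)×4^9 = -9175040
i=4: (-1)^4×C(7,4)×3^9 = 688905
i=5: (-1)^5×C(7,5)×2^9 = -10752
i=6: (-1)^6×C(7,6)×1^9 = 7
i=7: (-1)^7×C(7,7)×0^9 = 0
Total = 2328480

Number of surjections = 2328480


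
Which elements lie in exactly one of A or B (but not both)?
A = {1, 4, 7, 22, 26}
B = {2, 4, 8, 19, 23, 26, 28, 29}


A △ B = (A \ B) ∪ (B \ A) = elements in exactly one of A or B
A \ B = {1, 7, 22}
B \ A = {2, 8, 19, 23, 28, 29}
A △ B = {1, 2, 7, 8, 19, 22, 23, 28, 29}

A △ B = {1, 2, 7, 8, 19, 22, 23, 28, 29}


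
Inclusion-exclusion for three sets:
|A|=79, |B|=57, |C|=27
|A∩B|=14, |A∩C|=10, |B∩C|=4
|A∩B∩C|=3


|A∪B∪C| = |A|+|B|+|C| - |A∩B|-|A∩C|-|B∩C| + |A∩B∩C|
= 79+57+27 - 14-10-4 + 3
= 163 - 28 + 3
= 138

|A ∪ B ∪ C| = 138
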